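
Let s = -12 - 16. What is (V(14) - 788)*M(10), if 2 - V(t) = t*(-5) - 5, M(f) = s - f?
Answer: 27018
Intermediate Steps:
s = -28
M(f) = -28 - f
V(t) = 7 + 5*t (V(t) = 2 - (t*(-5) - 5) = 2 - (-5*t - 5) = 2 - (-5 - 5*t) = 2 + (5 + 5*t) = 7 + 5*t)
(V(14) - 788)*M(10) = ((7 + 5*14) - 788)*(-28 - 1*10) = ((7 + 70) - 788)*(-28 - 10) = (77 - 788)*(-38) = -711*(-38) = 27018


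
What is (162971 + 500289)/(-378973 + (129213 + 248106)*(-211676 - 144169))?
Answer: -165815/33566864632 ≈ -4.9398e-6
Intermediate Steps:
(162971 + 500289)/(-378973 + (129213 + 248106)*(-211676 - 144169)) = 663260/(-378973 + 377319*(-355845)) = 663260/(-378973 - 134267079555) = 663260/(-134267458528) = 663260*(-1/134267458528) = -165815/33566864632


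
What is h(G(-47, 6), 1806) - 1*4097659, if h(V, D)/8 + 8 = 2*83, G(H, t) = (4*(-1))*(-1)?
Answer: -4096395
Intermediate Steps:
G(H, t) = 4 (G(H, t) = -4*(-1) = 4)
h(V, D) = 1264 (h(V, D) = -64 + 8*(2*83) = -64 + 8*166 = -64 + 1328 = 1264)
h(G(-47, 6), 1806) - 1*4097659 = 1264 - 1*4097659 = 1264 - 4097659 = -4096395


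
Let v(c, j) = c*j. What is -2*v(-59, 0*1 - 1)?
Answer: -118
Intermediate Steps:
-2*v(-59, 0*1 - 1) = -(-118)*(0*1 - 1) = -(-118)*(0 - 1) = -(-118)*(-1) = -2*59 = -118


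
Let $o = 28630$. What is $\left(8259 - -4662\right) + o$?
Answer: $41551$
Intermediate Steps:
$\left(8259 - -4662\right) + o = \left(8259 - -4662\right) + 28630 = \left(8259 + 4662\right) + 28630 = 12921 + 28630 = 41551$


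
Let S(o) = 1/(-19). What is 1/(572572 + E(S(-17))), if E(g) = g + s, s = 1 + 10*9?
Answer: 19/10880596 ≈ 1.7462e-6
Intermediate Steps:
S(o) = -1/19
s = 91 (s = 1 + 90 = 91)
E(g) = 91 + g (E(g) = g + 91 = 91 + g)
1/(572572 + E(S(-17))) = 1/(572572 + (91 - 1/19)) = 1/(572572 + 1728/19) = 1/(10880596/19) = 19/10880596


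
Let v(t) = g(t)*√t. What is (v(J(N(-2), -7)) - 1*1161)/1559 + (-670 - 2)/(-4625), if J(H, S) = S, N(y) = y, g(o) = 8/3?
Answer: -4321977/7210375 + 8*I*√7/4677 ≈ -0.59941 + 0.0045255*I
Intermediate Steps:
g(o) = 8/3 (g(o) = 8*(⅓) = 8/3)
v(t) = 8*√t/3
(v(J(N(-2), -7)) - 1*1161)/1559 + (-670 - 2)/(-4625) = (8*√(-7)/3 - 1*1161)/1559 + (-670 - 2)/(-4625) = (8*(I*√7)/3 - 1161)*(1/1559) - 672*(-1/4625) = (8*I*√7/3 - 1161)*(1/1559) + 672/4625 = (-1161 + 8*I*√7/3)*(1/1559) + 672/4625 = (-1161/1559 + 8*I*√7/4677) + 672/4625 = -4321977/7210375 + 8*I*√7/4677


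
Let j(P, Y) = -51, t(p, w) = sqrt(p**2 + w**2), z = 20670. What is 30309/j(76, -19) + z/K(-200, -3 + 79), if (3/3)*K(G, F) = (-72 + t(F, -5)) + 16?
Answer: -111487/697 + 318*sqrt(5801)/41 ≈ 430.79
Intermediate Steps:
K(G, F) = -56 + sqrt(25 + F**2) (K(G, F) = (-72 + sqrt(F**2 + (-5)**2)) + 16 = (-72 + sqrt(F**2 + 25)) + 16 = (-72 + sqrt(25 + F**2)) + 16 = -56 + sqrt(25 + F**2))
30309/j(76, -19) + z/K(-200, -3 + 79) = 30309/(-51) + 20670/(-56 + sqrt(25 + (-3 + 79)**2)) = 30309*(-1/51) + 20670/(-56 + sqrt(25 + 76**2)) = -10103/17 + 20670/(-56 + sqrt(25 + 5776)) = -10103/17 + 20670/(-56 + sqrt(5801))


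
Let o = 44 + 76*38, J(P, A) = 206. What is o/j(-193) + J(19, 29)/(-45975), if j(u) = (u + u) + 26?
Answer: -2247881/275850 ≈ -8.1489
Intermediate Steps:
j(u) = 26 + 2*u (j(u) = 2*u + 26 = 26 + 2*u)
o = 2932 (o = 44 + 2888 = 2932)
o/j(-193) + J(19, 29)/(-45975) = 2932/(26 + 2*(-193)) + 206/(-45975) = 2932/(26 - 386) + 206*(-1/45975) = 2932/(-360) - 206/45975 = 2932*(-1/360) - 206/45975 = -733/90 - 206/45975 = -2247881/275850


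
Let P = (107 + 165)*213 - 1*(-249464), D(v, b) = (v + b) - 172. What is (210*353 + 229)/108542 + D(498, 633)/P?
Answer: 11481024189/16682905400 ≈ 0.68819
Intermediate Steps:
D(v, b) = -172 + b + v (D(v, b) = (b + v) - 172 = -172 + b + v)
P = 307400 (P = 272*213 + 249464 = 57936 + 249464 = 307400)
(210*353 + 229)/108542 + D(498, 633)/P = (210*353 + 229)/108542 + (-172 + 633 + 498)/307400 = (74130 + 229)*(1/108542) + 959*(1/307400) = 74359*(1/108542) + 959/307400 = 74359/108542 + 959/307400 = 11481024189/16682905400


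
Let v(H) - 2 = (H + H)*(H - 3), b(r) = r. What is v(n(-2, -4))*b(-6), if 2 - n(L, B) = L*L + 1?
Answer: -228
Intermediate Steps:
n(L, B) = 1 - L² (n(L, B) = 2 - (L*L + 1) = 2 - (L² + 1) = 2 - (1 + L²) = 2 + (-1 - L²) = 1 - L²)
v(H) = 2 + 2*H*(-3 + H) (v(H) = 2 + (H + H)*(H - 3) = 2 + (2*H)*(-3 + H) = 2 + 2*H*(-3 + H))
v(n(-2, -4))*b(-6) = (2 - 6*(1 - 1*(-2)²) + 2*(1 - 1*(-2)²)²)*(-6) = (2 - 6*(1 - 1*4) + 2*(1 - 1*4)²)*(-6) = (2 - 6*(1 - 4) + 2*(1 - 4)²)*(-6) = (2 - 6*(-3) + 2*(-3)²)*(-6) = (2 + 18 + 2*9)*(-6) = (2 + 18 + 18)*(-6) = 38*(-6) = -228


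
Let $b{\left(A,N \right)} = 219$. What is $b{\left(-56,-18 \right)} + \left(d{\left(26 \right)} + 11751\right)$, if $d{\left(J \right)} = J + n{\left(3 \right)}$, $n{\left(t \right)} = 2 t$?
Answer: $12002$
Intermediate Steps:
$d{\left(J \right)} = 6 + J$ ($d{\left(J \right)} = J + 2 \cdot 3 = J + 6 = 6 + J$)
$b{\left(-56,-18 \right)} + \left(d{\left(26 \right)} + 11751\right) = 219 + \left(\left(6 + 26\right) + 11751\right) = 219 + \left(32 + 11751\right) = 219 + 11783 = 12002$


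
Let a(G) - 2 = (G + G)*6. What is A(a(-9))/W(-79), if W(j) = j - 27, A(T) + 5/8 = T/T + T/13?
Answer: 809/11024 ≈ 0.073385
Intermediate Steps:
a(G) = 2 + 12*G (a(G) = 2 + (G + G)*6 = 2 + (2*G)*6 = 2 + 12*G)
A(T) = 3/8 + T/13 (A(T) = -5/8 + (T/T + T/13) = -5/8 + (1 + T*(1/13)) = -5/8 + (1 + T/13) = 3/8 + T/13)
W(j) = -27 + j
A(a(-9))/W(-79) = (3/8 + (2 + 12*(-9))/13)/(-27 - 79) = (3/8 + (2 - 108)/13)/(-106) = (3/8 + (1/13)*(-106))*(-1/106) = (3/8 - 106/13)*(-1/106) = -809/104*(-1/106) = 809/11024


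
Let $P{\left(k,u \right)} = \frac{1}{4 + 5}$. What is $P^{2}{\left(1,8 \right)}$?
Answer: $\frac{1}{81} \approx 0.012346$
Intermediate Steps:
$P{\left(k,u \right)} = \frac{1}{9}$
$P^{2}{\left(1,8 \right)} = \left(\frac{1}{9}\right)^{2} = \frac{1}{81}$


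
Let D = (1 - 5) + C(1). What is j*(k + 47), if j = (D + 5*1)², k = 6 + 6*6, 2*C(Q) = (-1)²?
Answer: 801/4 ≈ 200.25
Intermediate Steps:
C(Q) = ½ (C(Q) = (½)*(-1)² = (½)*1 = ½)
k = 42 (k = 6 + 36 = 42)
D = -7/2 (D = (1 - 5) + ½ = -4 + ½ = -7/2 ≈ -3.5000)
j = 9/4 (j = (-7/2 + 5*1)² = (-7/2 + 5)² = (3/2)² = 9/4 ≈ 2.2500)
j*(k + 47) = 9*(42 + 47)/4 = (9/4)*89 = 801/4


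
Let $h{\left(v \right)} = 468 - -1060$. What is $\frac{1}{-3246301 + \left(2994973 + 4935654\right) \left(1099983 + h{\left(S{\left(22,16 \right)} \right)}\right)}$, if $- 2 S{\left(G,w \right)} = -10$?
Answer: $\frac{1}{8735669631096} \approx 1.1447 \cdot 10^{-13}$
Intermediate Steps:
$S{\left(G,w \right)} = 5$ ($S{\left(G,w \right)} = \left(- \frac{1}{2}\right) \left(-10\right) = 5$)
$h{\left(v \right)} = 1528$ ($h{\left(v \right)} = 468 + 1060 = 1528$)
$\frac{1}{-3246301 + \left(2994973 + 4935654\right) \left(1099983 + h{\left(S{\left(22,16 \right)} \right)}\right)} = \frac{1}{-3246301 + \left(2994973 + 4935654\right) \left(1099983 + 1528\right)} = \frac{1}{-3246301 + 7930627 \cdot 1101511} = \frac{1}{-3246301 + 8735672877397} = \frac{1}{8735669631096}$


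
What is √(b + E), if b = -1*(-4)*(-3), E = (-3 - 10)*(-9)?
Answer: √105 ≈ 10.247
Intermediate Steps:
E = 117 (E = -13*(-9) = 117)
b = -12 (b = 4*(-3) = -12)
√(b + E) = √(-12 + 117) = √105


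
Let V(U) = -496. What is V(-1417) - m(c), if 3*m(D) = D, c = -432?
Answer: -352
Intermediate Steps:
m(D) = D/3
V(-1417) - m(c) = -496 - (-432)/3 = -496 - 1*(-144) = -496 + 144 = -352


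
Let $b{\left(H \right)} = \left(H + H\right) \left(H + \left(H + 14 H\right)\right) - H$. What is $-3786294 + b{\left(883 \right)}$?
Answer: $21162871$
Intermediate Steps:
$b{\left(H \right)} = - H + 32 H^{2}$ ($b{\left(H \right)} = 2 H \left(H + 15 H\right) - H = 2 H 16 H - H = 32 H^{2} - H = - H + 32 H^{2}$)
$-3786294 + b{\left(883 \right)} = -3786294 + 883 \left(-1 + 32 \cdot 883\right) = -3786294 + 883 \left(-1 + 28256\right) = -3786294 + 883 \cdot 28255 = -3786294 + 24949165 = 21162871$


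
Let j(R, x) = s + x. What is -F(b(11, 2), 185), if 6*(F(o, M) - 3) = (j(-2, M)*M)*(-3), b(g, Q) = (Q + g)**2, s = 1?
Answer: 17202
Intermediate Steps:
j(R, x) = 1 + x
F(o, M) = 3 - M*(1 + M)/2 (F(o, M) = 3 + (((1 + M)*M)*(-3))/6 = 3 + ((M*(1 + M))*(-3))/6 = 3 + (-3*M*(1 + M))/6 = 3 - M*(1 + M)/2)
-F(b(11, 2), 185) = -(3 - 1/2*185*(1 + 185)) = -(3 - 1/2*185*186) = -(3 - 17205) = -1*(-17202) = 17202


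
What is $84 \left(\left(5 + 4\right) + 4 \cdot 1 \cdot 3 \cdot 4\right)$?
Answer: $4788$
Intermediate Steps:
$84 \left(\left(5 + 4\right) + 4 \cdot 1 \cdot 3 \cdot 4\right) = 84 \left(9 + 4 \cdot 3 \cdot 4\right) = 84 \left(9 + 4 \cdot 12\right) = 84 \left(9 + 48\right) = 84 \cdot 57 = 4788$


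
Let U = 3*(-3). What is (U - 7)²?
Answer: 256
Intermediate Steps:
U = -9
(U - 7)² = (-9 - 7)² = (-16)² = 256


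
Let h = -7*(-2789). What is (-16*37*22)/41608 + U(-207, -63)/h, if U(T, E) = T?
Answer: -4694293/14505589 ≈ -0.32362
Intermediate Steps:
h = 19523
(-16*37*22)/41608 + U(-207, -63)/h = (-16*37*22)/41608 - 207/19523 = -592*22*(1/41608) - 207*1/19523 = -13024*1/41608 - 207/19523 = -1628/5201 - 207/19523 = -4694293/14505589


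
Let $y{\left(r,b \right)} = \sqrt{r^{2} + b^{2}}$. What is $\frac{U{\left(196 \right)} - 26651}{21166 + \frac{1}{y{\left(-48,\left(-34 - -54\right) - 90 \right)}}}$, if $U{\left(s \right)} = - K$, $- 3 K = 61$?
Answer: $- \frac{12181921294688}{9682166404269} + \frac{159784 \sqrt{1801}}{9682166404269} \approx -1.2582$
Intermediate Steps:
$K = - \frac{61}{3}$ ($K = \left(- \frac{1}{3}\right) 61 = - \frac{61}{3} \approx -20.333$)
$U{\left(s \right)} = \frac{61}{3}$ ($U{\left(s \right)} = \left(-1\right) \left(- \frac{61}{3}\right) = \frac{61}{3}$)
$y{\left(r,b \right)} = \sqrt{b^{2} + r^{2}}$
$\frac{U{\left(196 \right)} - 26651}{21166 + \frac{1}{y{\left(-48,\left(-34 - -54\right) - 90 \right)}}} = \frac{\frac{61}{3} - 26651}{21166 + \frac{1}{\sqrt{\left(\left(-34 - -54\right) - 90\right)^{2} + \left(-48\right)^{2}}}} = - \frac{79892}{3 \left(21166 + \frac{1}{\sqrt{\left(\left(-34 + 54\right) - 90\right)^{2} + 2304}}\right)} = - \frac{79892}{3 \left(21166 + \frac{1}{\sqrt{\left(20 - 90\right)^{2} + 2304}}\right)} = - \frac{79892}{3 \left(21166 + \frac{1}{\sqrt{\left(-70\right)^{2} + 2304}}\right)} = - \frac{79892}{3 \left(21166 + \frac{1}{\sqrt{4900 + 2304}}\right)} = - \frac{79892}{3 \left(21166 + \frac{1}{\sqrt{7204}}\right)} = - \frac{79892}{3 \left(21166 + \frac{1}{2 \sqrt{1801}}\right)} = - \frac{79892}{3 \left(21166 + \frac{\sqrt{1801}}{3602}\right)}$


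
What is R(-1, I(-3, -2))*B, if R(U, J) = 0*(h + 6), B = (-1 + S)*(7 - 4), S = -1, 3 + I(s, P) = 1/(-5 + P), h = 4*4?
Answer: 0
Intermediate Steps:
h = 16
I(s, P) = -3 + 1/(-5 + P)
B = -6 (B = (-1 - 1)*(7 - 4) = -2*3 = -6)
R(U, J) = 0 (R(U, J) = 0*(16 + 6) = 0*22 = 0)
R(-1, I(-3, -2))*B = 0*(-6) = 0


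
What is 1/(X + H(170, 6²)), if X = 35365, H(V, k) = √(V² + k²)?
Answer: 35365/1250653029 - 2*√7549/1250653029 ≈ 2.8138e-5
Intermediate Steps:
1/(X + H(170, 6²)) = 1/(35365 + √(170² + (6²)²)) = 1/(35365 + √(28900 + 36²)) = 1/(35365 + √(28900 + 1296)) = 1/(35365 + √30196) = 1/(35365 + 2*√7549)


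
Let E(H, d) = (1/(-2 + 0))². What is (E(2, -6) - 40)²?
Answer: 25281/16 ≈ 1580.1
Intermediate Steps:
E(H, d) = ¼ (E(H, d) = (1/(-2))² = (-½)² = ¼)
(E(2, -6) - 40)² = (¼ - 40)² = (-159/4)² = 25281/16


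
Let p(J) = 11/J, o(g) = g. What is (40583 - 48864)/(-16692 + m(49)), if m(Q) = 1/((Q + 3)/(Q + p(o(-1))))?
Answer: 215306/433973 ≈ 0.49613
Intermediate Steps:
m(Q) = (-11 + Q)/(3 + Q) (m(Q) = 1/((Q + 3)/(Q + 11/(-1))) = 1/((3 + Q)/(Q + 11*(-1))) = 1/((3 + Q)/(Q - 11)) = 1/((3 + Q)/(-11 + Q)) = (-11 + Q)/(3 + Q))
(40583 - 48864)/(-16692 + m(49)) = (40583 - 48864)/(-16692 + (-11 + 49)/(3 + 49)) = -8281/(-16692 + 38/52) = -8281/(-16692 + (1/52)*38) = -8281/(-16692 + 19/26) = -8281/(-433973/26) = -8281*(-26/433973) = 215306/433973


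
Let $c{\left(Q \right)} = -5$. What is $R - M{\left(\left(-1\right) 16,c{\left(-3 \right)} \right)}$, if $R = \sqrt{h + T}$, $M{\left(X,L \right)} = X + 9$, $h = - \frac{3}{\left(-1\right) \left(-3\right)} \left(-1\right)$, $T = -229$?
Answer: $7 + 2 i \sqrt{57} \approx 7.0 + 15.1 i$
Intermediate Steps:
$h = 1$ ($h = - \frac{3}{3} \left(-1\right) = \left(-3\right) \frac{1}{3} \left(-1\right) = \left(-1\right) \left(-1\right) = 1$)
$M{\left(X,L \right)} = 9 + X$
$R = 2 i \sqrt{57}$ ($R = \sqrt{1 - 229} = \sqrt{-228} = 2 i \sqrt{57} \approx 15.1 i$)
$R - M{\left(\left(-1\right) 16,c{\left(-3 \right)} \right)} = 2 i \sqrt{57} - \left(9 - 16\right) = 2 i \sqrt{57} - -7 = 2 i \sqrt{57} + 7 = 7 + 2 i \sqrt{57}$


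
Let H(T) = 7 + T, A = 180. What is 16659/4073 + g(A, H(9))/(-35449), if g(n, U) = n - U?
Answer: 589876919/144383777 ≈ 4.0855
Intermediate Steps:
16659/4073 + g(A, H(9))/(-35449) = 16659/4073 + (180 - (7 + 9))/(-35449) = 16659*(1/4073) + (180 - 1*16)*(-1/35449) = 16659/4073 + (180 - 16)*(-1/35449) = 16659/4073 + 164*(-1/35449) = 16659/4073 - 164/35449 = 589876919/144383777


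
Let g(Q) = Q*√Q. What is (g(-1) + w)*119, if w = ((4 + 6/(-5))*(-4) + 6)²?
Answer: 80444/25 - 119*I ≈ 3217.8 - 119.0*I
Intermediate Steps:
g(Q) = Q^(3/2)
w = 676/25 (w = ((4 + 6*(-⅕))*(-4) + 6)² = ((4 - 6/5)*(-4) + 6)² = ((14/5)*(-4) + 6)² = (-56/5 + 6)² = (-26/5)² = 676/25 ≈ 27.040)
(g(-1) + w)*119 = ((-1)^(3/2) + 676/25)*119 = (-I + 676/25)*119 = (676/25 - I)*119 = 80444/25 - 119*I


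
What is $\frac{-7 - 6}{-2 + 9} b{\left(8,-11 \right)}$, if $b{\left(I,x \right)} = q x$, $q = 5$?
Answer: $\frac{715}{7} \approx 102.14$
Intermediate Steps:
$b{\left(I,x \right)} = 5 x$
$\frac{-7 - 6}{-2 + 9} b{\left(8,-11 \right)} = \frac{-7 - 6}{-2 + 9} \cdot 5 \left(-11\right) = - \frac{13}{7} \left(-55\right) = \left(-13\right) \frac{1}{7} \left(-55\right) = \left(- \frac{13}{7}\right) \left(-55\right) = \frac{715}{7}$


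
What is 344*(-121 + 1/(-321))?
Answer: -13361648/321 ≈ -41625.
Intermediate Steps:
344*(-121 + 1/(-321)) = 344*(-121 - 1/321) = 344*(-38842/321) = -13361648/321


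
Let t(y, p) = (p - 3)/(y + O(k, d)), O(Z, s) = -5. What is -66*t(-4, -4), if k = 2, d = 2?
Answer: -154/3 ≈ -51.333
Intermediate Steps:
t(y, p) = (-3 + p)/(-5 + y) (t(y, p) = (p - 3)/(y - 5) = (-3 + p)/(-5 + y))
-66*t(-4, -4) = -66*(-3 - 4)/(-5 - 4) = -66*(-7)/(-9) = -(-22)*(-7)/3 = -66*7/9 = -154/3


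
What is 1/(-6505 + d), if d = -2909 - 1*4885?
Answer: -1/14299 ≈ -6.9935e-5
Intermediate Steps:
d = -7794 (d = -2909 - 4885 = -7794)
1/(-6505 + d) = 1/(-6505 - 7794) = 1/(-14299) = -1/14299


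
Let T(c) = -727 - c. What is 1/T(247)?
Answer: -1/974 ≈ -0.0010267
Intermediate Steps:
1/T(247) = 1/(-727 - 1*247) = 1/(-727 - 247) = 1/(-974) = -1/974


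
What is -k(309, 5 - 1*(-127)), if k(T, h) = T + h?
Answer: -441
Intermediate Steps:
-k(309, 5 - 1*(-127)) = -(309 + (5 - 1*(-127))) = -(309 + (5 + 127)) = -(309 + 132) = -1*441 = -441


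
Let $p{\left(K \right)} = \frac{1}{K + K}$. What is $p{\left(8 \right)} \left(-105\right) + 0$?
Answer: $- \frac{105}{16} \approx -6.5625$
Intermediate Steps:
$p{\left(K \right)} = \frac{1}{2 K}$
$p{\left(8 \right)} \left(-105\right) + 0 = \frac{1}{2 \cdot 8} \left(-105\right) + 0 = \frac{1}{2} \cdot \frac{1}{8} \left(-105\right) + 0 = \frac{1}{16} \left(-105\right) + 0 = - \frac{105}{16} + 0 = - \frac{105}{16}$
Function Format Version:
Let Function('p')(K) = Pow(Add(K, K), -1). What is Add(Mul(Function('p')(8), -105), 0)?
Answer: Rational(-105, 16) ≈ -6.5625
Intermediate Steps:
Function('p')(K) = Mul(Rational(1, 2), Pow(K, -1)) (Function('p')(K) = Pow(Mul(2, K), -1) = Mul(Rational(1, 2), Pow(K, -1)))
Add(Mul(Function('p')(8), -105), 0) = Add(Mul(Mul(Rational(1, 2), Pow(8, -1)), -105), 0) = Add(Mul(Mul(Rational(1, 2), Rational(1, 8)), -105), 0) = Add(Mul(Rational(1, 16), -105), 0) = Add(Rational(-105, 16), 0) = Rational(-105, 16)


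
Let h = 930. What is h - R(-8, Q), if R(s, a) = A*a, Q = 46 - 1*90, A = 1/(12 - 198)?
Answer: 86468/93 ≈ 929.76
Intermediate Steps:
A = -1/186 (A = 1/(-186) = -1/186 ≈ -0.0053763)
Q = -44 (Q = 46 - 90 = -44)
R(s, a) = -a/186
h - R(-8, Q) = 930 - (-1)*(-44)/186 = 930 - 1*22/93 = 930 - 22/93 = 86468/93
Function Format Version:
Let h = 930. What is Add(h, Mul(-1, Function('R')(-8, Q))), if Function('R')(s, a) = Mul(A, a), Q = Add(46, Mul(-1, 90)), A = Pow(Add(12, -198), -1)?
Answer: Rational(86468, 93) ≈ 929.76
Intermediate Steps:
A = Rational(-1, 186) (A = Pow(-186, -1) = Rational(-1, 186) ≈ -0.0053763)
Q = -44 (Q = Add(46, -90) = -44)
Function('R')(s, a) = Mul(Rational(-1, 186), a)
Add(h, Mul(-1, Function('R')(-8, Q))) = Add(930, Mul(-1, Mul(Rational(-1, 186), -44))) = Add(930, Mul(-1, Rational(22, 93))) = Add(930, Rational(-22, 93)) = Rational(86468, 93)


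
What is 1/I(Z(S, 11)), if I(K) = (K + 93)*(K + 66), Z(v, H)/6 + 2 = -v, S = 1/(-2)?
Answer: 1/4788 ≈ 0.00020886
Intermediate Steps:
S = -½ (S = 1*(-½) = -½ ≈ -0.50000)
Z(v, H) = -12 - 6*v (Z(v, H) = -12 + 6*(-v) = -12 - 6*v)
I(K) = (66 + K)*(93 + K) (I(K) = (93 + K)*(66 + K) = (66 + K)*(93 + K))
1/I(Z(S, 11)) = 1/(6138 + (-12 - 6*(-½))² + 159*(-12 - 6*(-½))) = 1/(6138 + (-12 + 3)² + 159*(-12 + 3)) = 1/(6138 + (-9)² + 159*(-9)) = 1/(6138 + 81 - 1431) = 1/4788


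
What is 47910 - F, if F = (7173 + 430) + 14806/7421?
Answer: 299103441/7421 ≈ 40305.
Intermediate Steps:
F = 56436669/7421 (F = 7603 + 14806*(1/7421) = 7603 + 14806/7421 = 56436669/7421 ≈ 7605.0)
47910 - F = 47910 - 1*56436669/7421 = 47910 - 56436669/7421 = 299103441/7421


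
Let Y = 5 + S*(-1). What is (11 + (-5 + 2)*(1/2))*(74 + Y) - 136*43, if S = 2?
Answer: -10233/2 ≈ -5116.5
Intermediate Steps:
Y = 3 (Y = 5 + 2*(-1) = 5 - 2 = 3)
(11 + (-5 + 2)*(1/2))*(74 + Y) - 136*43 = (11 + (-5 + 2)*(1/2))*(74 + 3) - 136*43 = (11 - 3/2)*77 - 5848 = (19/2)*77 - 5848 = 1463/2 - 5848 = -10233/2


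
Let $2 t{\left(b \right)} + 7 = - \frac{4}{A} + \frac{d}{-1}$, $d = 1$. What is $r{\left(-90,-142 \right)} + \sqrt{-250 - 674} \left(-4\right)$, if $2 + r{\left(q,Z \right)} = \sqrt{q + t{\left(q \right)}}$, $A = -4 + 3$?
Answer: $-2 - 8 i \sqrt{231} + 2 i \sqrt{23} \approx -2.0 - 112.0 i$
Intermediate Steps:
$A = -1$
$t{\left(b \right)} = -2$ ($t{\left(b \right)} = - \frac{7}{2} + \frac{- \frac{4}{-1} + 1 \frac{1}{-1}}{2} = - \frac{7}{2} + \frac{\left(-4\right) \left(-1\right) + 1 \left(-1\right)}{2} = - \frac{7}{2} + \frac{4 - 1}{2} = - \frac{7}{2} + \frac{1}{2} \cdot 3 = - \frac{7}{2} + \frac{3}{2} = -2$)
$r{\left(q,Z \right)} = -2 + \sqrt{-2 + q}$ ($r{\left(q,Z \right)} = -2 + \sqrt{q - 2} = -2 + \sqrt{-2 + q}$)
$r{\left(-90,-142 \right)} + \sqrt{-250 - 674} \left(-4\right) = \left(-2 + \sqrt{-2 - 90}\right) + \sqrt{-250 - 674} \left(-4\right) = \left(-2 + \sqrt{-92}\right) + \sqrt{-924} \left(-4\right) = \left(-2 + 2 i \sqrt{23}\right) + 2 i \sqrt{231} \left(-4\right) = \left(-2 + 2 i \sqrt{23}\right) - 8 i \sqrt{231} = -2 - 8 i \sqrt{231} + 2 i \sqrt{23}$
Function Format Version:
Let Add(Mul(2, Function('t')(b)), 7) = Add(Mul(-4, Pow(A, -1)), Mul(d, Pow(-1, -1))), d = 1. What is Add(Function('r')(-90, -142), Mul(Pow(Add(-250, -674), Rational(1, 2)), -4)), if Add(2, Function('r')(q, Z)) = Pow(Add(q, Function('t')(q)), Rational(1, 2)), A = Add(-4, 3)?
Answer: Add(-2, Mul(-8, I, Pow(231, Rational(1, 2))), Mul(2, I, Pow(23, Rational(1, 2)))) ≈ Add(-2.0000, Mul(-112.00, I))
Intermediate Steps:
A = -1
Function('t')(b) = -2 (Function('t')(b) = Add(Rational(-7, 2), Mul(Rational(1, 2), Add(Mul(-4, Pow(-1, -1)), Mul(1, Pow(-1, -1))))) = Add(Rational(-7, 2), Mul(Rational(1, 2), Add(Mul(-4, -1), Mul(1, -1)))) = Add(Rational(-7, 2), Mul(Rational(1, 2), Add(4, -1))) = Add(Rational(-7, 2), Mul(Rational(1, 2), 3)) = Add(Rational(-7, 2), Rational(3, 2)) = -2)
Function('r')(q, Z) = Add(-2, Pow(Add(-2, q), Rational(1, 2))) (Function('r')(q, Z) = Add(-2, Pow(Add(q, -2), Rational(1, 2))) = Add(-2, Pow(Add(-2, q), Rational(1, 2))))
Add(Function('r')(-90, -142), Mul(Pow(Add(-250, -674), Rational(1, 2)), -4)) = Add(Add(-2, Pow(Add(-2, -90), Rational(1, 2))), Mul(Pow(Add(-250, -674), Rational(1, 2)), -4)) = Add(Add(-2, Pow(-92, Rational(1, 2))), Mul(Pow(-924, Rational(1, 2)), -4)) = Add(Add(-2, Mul(2, I, Pow(23, Rational(1, 2)))), Mul(Mul(2, I, Pow(231, Rational(1, 2))), -4)) = Add(Add(-2, Mul(2, I, Pow(23, Rational(1, 2)))), Mul(-8, I, Pow(231, Rational(1, 2)))) = Add(-2, Mul(-8, I, Pow(231, Rational(1, 2))), Mul(2, I, Pow(23, Rational(1, 2))))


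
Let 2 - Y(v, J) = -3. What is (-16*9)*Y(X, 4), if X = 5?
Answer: -720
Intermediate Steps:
Y(v, J) = 5 (Y(v, J) = 2 - 1*(-3) = 2 + 3 = 5)
(-16*9)*Y(X, 4) = -16*9*5 = -144*5 = -720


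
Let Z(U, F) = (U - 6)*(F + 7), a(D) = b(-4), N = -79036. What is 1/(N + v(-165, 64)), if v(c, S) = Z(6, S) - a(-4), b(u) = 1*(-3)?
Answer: -1/79033 ≈ -1.2653e-5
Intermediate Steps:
b(u) = -3
a(D) = -3
Z(U, F) = (-6 + U)*(7 + F)
v(c, S) = 3 (v(c, S) = (-42 - 6*S + 7*6 + S*6) - 1*(-3) = (-42 - 6*S + 42 + 6*S) + 3 = 0 + 3 = 3)
1/(N + v(-165, 64)) = 1/(-79036 + 3) = 1/(-79033) = -1/79033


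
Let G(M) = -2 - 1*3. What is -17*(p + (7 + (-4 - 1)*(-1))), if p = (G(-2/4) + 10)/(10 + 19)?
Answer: -6001/29 ≈ -206.93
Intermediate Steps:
G(M) = -5 (G(M) = -2 - 3 = -5)
p = 5/29 (p = (-5 + 10)/(10 + 19) = 5/29 ≈ 0.17241)
-17*(p + (7 + (-4 - 1)*(-1))) = -17*(5/29 + (7 + (-4 - 1)*(-1))) = -17*(5/29 + (7 - 5*(-1))) = -17*(5/29 + (7 + 5)) = -17*(5/29 + 12) = -17*353/29 = -6001/29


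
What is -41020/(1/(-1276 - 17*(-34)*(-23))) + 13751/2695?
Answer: 1610697486751/2695 ≈ 5.9766e+8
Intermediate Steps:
-41020/(1/(-1276 - 17*(-34)*(-23))) + 13751/2695 = -41020/(1/(-1276 + 578*(-23))) + 13751*(1/2695) = -41020/(1/(-1276 - 13294)) + 13751/2695 = -41020/(1/(-14570)) + 13751/2695 = -41020/(-1/14570) + 13751/2695 = -41020*(-14570) + 13751/2695 = 597661400 + 13751/2695 = 1610697486751/2695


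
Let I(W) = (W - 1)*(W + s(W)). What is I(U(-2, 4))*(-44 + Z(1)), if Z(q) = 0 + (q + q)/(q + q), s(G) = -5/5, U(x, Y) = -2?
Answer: -387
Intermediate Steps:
s(G) = -1 (s(G) = -5*⅕ = -1)
I(W) = (-1 + W)² (I(W) = (W - 1)*(W - 1) = (-1 + W)*(-1 + W) = (-1 + W)²)
Z(q) = 1 (Z(q) = 0 + (2*q)/((2*q)) = 0 + (2*q)*(1/(2*q)) = 0 + 1 = 1)
I(U(-2, 4))*(-44 + Z(1)) = (1 + (-2)² - 2*(-2))*(-44 + 1) = (1 + 4 + 4)*(-43) = 9*(-43) = -387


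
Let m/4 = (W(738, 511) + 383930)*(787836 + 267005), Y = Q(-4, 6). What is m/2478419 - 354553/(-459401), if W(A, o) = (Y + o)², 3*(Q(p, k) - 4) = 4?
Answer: 11348779159392864607/10247293503171 ≈ 1.1075e+6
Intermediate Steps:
Q(p, k) = 16/3 (Q(p, k) = 4 + (⅓)*4 = 4 + 4/3 = 16/3)
Y = 16/3 ≈ 5.3333
W(A, o) = (16/3 + o)²
m = 24703409985644/9 (m = 4*(((16 + 3*511)²/9 + 383930)*(787836 + 267005)) = 4*(((16 + 1533)²/9 + 383930)*1054841) = 4*(((⅑)*1549² + 383930)*1054841) = 4*(((⅑)*2399401 + 383930)*1054841) = 4*((2399401/9 + 383930)*1054841) = 4*((5854771/9)*1054841) = 4*(6175852496411/9) = 24703409985644/9 ≈ 2.7448e+12)
m/2478419 - 354553/(-459401) = (24703409985644/9)/2478419 - 354553/(-459401) = (24703409985644/9)*(1/2478419) - 354553*(-1/459401) = 24703409985644/22305771 + 354553/459401 = 11348779159392864607/10247293503171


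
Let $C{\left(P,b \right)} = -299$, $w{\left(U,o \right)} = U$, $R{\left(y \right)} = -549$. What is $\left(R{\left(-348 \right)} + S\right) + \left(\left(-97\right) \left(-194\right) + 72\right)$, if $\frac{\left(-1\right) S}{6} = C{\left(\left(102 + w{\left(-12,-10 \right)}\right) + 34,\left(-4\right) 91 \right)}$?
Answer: $20135$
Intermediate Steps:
$S = 1794$ ($S = \left(-6\right) \left(-299\right) = 1794$)
$\left(R{\left(-348 \right)} + S\right) + \left(\left(-97\right) \left(-194\right) + 72\right) = \left(-549 + 1794\right) + \left(\left(-97\right) \left(-194\right) + 72\right) = 1245 + \left(18818 + 72\right) = 1245 + 18890 = 20135$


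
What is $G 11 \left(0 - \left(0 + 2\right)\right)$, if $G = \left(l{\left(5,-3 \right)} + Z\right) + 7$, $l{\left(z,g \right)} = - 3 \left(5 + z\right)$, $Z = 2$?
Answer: $462$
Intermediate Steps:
$l{\left(z,g \right)} = -15 - 3 z$
$G = -21$ ($G = \left(\left(-15 - 15\right) + 2\right) + 7 = \left(-30 + 2\right) + 7 = -28 + 7 = -21$)
$G 11 \left(0 - \left(0 + 2\right)\right) = \left(-21\right) 11 \left(0 - \left(0 + 2\right)\right) = - 231 \left(0 - 2\right) = \left(-231\right) \left(-2\right) = 462$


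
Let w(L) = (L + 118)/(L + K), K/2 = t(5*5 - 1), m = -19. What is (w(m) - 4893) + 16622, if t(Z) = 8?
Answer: 11696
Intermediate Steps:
K = 16 (K = 2*8 = 16)
w(L) = (118 + L)/(16 + L) (w(L) = (L + 118)/(L + 16) = (118 + L)/(16 + L))
(w(m) - 4893) + 16622 = ((118 - 19)/(16 - 19) - 4893) + 16622 = (99/(-3) - 4893) + 16622 = (-⅓*99 - 4893) + 16622 = (-33 - 4893) + 16622 = -4926 + 16622 = 11696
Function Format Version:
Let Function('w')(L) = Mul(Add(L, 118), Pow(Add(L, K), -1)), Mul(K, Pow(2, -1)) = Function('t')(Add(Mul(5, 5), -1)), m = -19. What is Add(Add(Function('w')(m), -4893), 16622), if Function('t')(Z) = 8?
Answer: 11696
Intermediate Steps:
K = 16 (K = Mul(2, 8) = 16)
Function('w')(L) = Mul(Pow(Add(16, L), -1), Add(118, L)) (Function('w')(L) = Mul(Add(L, 118), Pow(Add(L, 16), -1)) = Mul(Add(118, L), Pow(Add(16, L), -1)) = Mul(Pow(Add(16, L), -1), Add(118, L)))
Add(Add(Function('w')(m), -4893), 16622) = Add(Add(Mul(Pow(Add(16, -19), -1), Add(118, -19)), -4893), 16622) = Add(Add(Mul(Pow(-3, -1), 99), -4893), 16622) = Add(Add(Mul(Rational(-1, 3), 99), -4893), 16622) = Add(Add(-33, -4893), 16622) = Add(-4926, 16622) = 11696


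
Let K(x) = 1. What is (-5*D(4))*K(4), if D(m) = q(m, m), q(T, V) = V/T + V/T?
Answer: -10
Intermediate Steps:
q(T, V) = 2*V/T
D(m) = 2 (D(m) = 2*m/m = 2)
(-5*D(4))*K(4) = -5*2*1 = -10*1 = -10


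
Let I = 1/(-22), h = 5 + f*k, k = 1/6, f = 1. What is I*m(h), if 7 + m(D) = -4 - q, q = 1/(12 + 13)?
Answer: 138/275 ≈ 0.50182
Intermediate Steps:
k = 1/6 ≈ 0.16667
h = 31/6 (h = 5 + 1*(1/6) = 5 + 1/6 = 31/6 ≈ 5.1667)
q = 1/25 ≈ 0.040000
m(D) = -276/25 (m(D) = -7 + (-4 - 1*1/25) = -7 + (-4 - 1/25) = -7 - 101/25 = -276/25)
I = -1/22 ≈ -0.045455
I*m(h) = -1/22*(-276/25) = 138/275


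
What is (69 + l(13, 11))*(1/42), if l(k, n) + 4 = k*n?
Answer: 104/21 ≈ 4.9524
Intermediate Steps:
l(k, n) = -4 + k*n
(69 + l(13, 11))*(1/42) = (69 + (-4 + 13*11))*(1/42) = (69 + (-4 + 143))*(1*(1/42)) = (69 + 139)*(1/42) = 208*(1/42) = 104/21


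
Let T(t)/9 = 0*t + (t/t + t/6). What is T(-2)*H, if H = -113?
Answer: -678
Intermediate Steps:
T(t) = 9 + 3*t/2 (T(t) = 9*(0*t + (t/t + t/6)) = 9*(0 + (1 + t*(1/6))) = 9*(0 + (1 + t/6)) = 9*(1 + t/6) = 9 + 3*t/2)
T(-2)*H = (9 + (3/2)*(-2))*(-113) = (9 - 3)*(-113) = 6*(-113) = -678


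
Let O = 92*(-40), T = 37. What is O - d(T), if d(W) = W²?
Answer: -5049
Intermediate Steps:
O = -3680
O - d(T) = -3680 - 1*37² = -3680 - 1*1369 = -3680 - 1369 = -5049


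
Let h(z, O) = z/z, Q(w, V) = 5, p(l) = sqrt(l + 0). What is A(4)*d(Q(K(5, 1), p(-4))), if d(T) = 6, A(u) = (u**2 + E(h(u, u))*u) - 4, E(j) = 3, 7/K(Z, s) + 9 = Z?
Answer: 144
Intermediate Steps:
K(Z, s) = 7/(-9 + Z)
p(l) = sqrt(l)
h(z, O) = 1
A(u) = -4 + u**2 + 3*u (A(u) = (u**2 + 3*u) - 4 = -4 + u**2 + 3*u)
A(4)*d(Q(K(5, 1), p(-4))) = (-4 + 4**2 + 3*4)*6 = (-4 + 16 + 12)*6 = 24*6 = 144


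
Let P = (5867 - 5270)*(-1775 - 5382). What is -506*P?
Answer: 2162000874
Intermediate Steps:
P = -4272729 (P = 597*(-7157) = -4272729)
-506*P = -506*(-4272729) = 2162000874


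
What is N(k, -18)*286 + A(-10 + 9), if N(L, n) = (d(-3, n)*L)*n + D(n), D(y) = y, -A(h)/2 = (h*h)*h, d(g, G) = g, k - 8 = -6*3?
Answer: -159586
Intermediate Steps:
k = -10 (k = 8 - 6*3 = 8 - 18 = -10)
A(h) = -2*h**3 (A(h) = -2*h*h*h = -2*h**2*h = -2*h**3)
N(L, n) = n - 3*L*n (N(L, n) = (-3*L)*n + n = -3*L*n + n = n - 3*L*n)
N(k, -18)*286 + A(-10 + 9) = -18*(1 - 3*(-10))*286 - 2*(-10 + 9)**3 = -18*(1 + 30)*286 - 2*(-1)**3 = -18*31*286 - 2*(-1) = -558*286 + 2 = -159588 + 2 = -159586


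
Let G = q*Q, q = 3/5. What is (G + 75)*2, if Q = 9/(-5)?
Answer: 3696/25 ≈ 147.84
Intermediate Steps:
Q = -9/5 (Q = 9*(-1/5) = -9/5 ≈ -1.8000)
q = 3/5 (q = 3*(1/5) = 3/5 ≈ 0.60000)
G = -27/25 (G = (3/5)*(-9/5) = -27/25 ≈ -1.0800)
(G + 75)*2 = (-27/25 + 75)*2 = (1848/25)*2 = 3696/25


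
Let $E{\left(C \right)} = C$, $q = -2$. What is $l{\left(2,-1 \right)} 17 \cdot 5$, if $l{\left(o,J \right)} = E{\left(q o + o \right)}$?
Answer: $-170$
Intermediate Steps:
$l{\left(o,J \right)} = - o$ ($l{\left(o,J \right)} = - 2 o + o = - o$)
$l{\left(2,-1 \right)} 17 \cdot 5 = \left(-1\right) 2 \cdot 17 \cdot 5 = \left(-2\right) 17 \cdot 5 = \left(-34\right) 5 = -170$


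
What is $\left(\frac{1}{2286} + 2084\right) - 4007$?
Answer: $- \frac{4395977}{2286} \approx -1923.0$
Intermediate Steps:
$\left(\frac{1}{2286} + 2084\right) - 4007 = \frac{4764025}{2286} - 4007 = - \frac{4395977}{2286}$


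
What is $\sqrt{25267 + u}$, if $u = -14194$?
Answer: $\sqrt{11073} \approx 105.23$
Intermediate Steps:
$\sqrt{25267 + u} = \sqrt{25267 - 14194} = \sqrt{11073}$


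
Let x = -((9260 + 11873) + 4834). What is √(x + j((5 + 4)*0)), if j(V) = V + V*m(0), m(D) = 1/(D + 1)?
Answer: I*√25967 ≈ 161.14*I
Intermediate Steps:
m(D) = 1/(1 + D)
j(V) = 2*V (j(V) = V + V/(1 + 0) = V + V/1 = V + V*1 = V + V = 2*V)
x = -25967 (x = -(21133 + 4834) = -1*25967 = -25967)
√(x + j((5 + 4)*0)) = √(-25967 + 2*((5 + 4)*0)) = √(-25967 + 2*(9*0)) = √(-25967 + 2*0) = √(-25967 + 0) = √(-25967) = I*√25967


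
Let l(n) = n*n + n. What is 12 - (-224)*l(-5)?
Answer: 4492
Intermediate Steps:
l(n) = n + n**2 (l(n) = n**2 + n = n + n**2)
12 - (-224)*l(-5) = 12 - (-224)*(-5*(1 - 5)) = 12 - (-224)*(-5*(-4)) = 12 - (-224)*20 = 12 - 32*(-140) = 12 + 4480 = 4492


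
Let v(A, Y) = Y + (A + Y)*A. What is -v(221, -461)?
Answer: 53501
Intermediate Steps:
v(A, Y) = Y + A*(A + Y)
-v(221, -461) = -(-461 + 221**2 + 221*(-461)) = -(-461 + 48841 - 101881) = -1*(-53501) = 53501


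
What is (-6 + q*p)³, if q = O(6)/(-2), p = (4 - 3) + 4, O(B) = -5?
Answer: 2197/8 ≈ 274.63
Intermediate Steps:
p = 5 (p = 1 + 4 = 5)
q = 5/2 (q = -5/(-2) = -5*(-½) = 5/2 ≈ 2.5000)
(-6 + q*p)³ = (-6 + (5/2)*5)³ = (-6 + 25/2)³ = (13/2)³ = 2197/8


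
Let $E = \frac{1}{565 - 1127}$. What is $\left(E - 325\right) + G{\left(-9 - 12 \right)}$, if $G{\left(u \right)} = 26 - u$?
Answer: $- \frac{156237}{562} \approx -278.0$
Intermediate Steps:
$E = - \frac{1}{562}$ ($E = \frac{1}{-562} = - \frac{1}{562} \approx -0.0017794$)
$\left(E - 325\right) + G{\left(-9 - 12 \right)} = \left(- \frac{1}{562} - 325\right) + \left(26 - \left(-9 - 12\right)\right) = \left(- \frac{1}{562} - 325\right) + \left(26 - -21\right) = - \frac{182651}{562} + \left(26 + 21\right) = - \frac{182651}{562} + 47 = - \frac{156237}{562}$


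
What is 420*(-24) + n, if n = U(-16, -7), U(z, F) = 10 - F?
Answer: -10063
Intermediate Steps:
n = 17 (n = 10 - 1*(-7) = 10 + 7 = 17)
420*(-24) + n = 420*(-24) + 17 = -10080 + 17 = -10063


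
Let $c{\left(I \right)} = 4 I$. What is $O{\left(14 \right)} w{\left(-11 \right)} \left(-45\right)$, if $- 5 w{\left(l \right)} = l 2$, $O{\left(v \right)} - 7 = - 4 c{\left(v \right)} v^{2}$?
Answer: $8691606$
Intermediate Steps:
$O{\left(v \right)} = 7 - 16 v^{3}$ ($O{\left(v \right)} = 7 - 4 \cdot 4 v v^{2} = 7 - 4 \cdot 4 v^{3} = 7 - 16 v^{3}$)
$w{\left(l \right)} = - \frac{2 l}{5}$ ($w{\left(l \right)} = - \frac{l 2}{5} = - \frac{2 l}{5}$)
$O{\left(14 \right)} w{\left(-11 \right)} \left(-45\right) = \left(7 - 16 \cdot 14^{3}\right) \left(\left(- \frac{2}{5}\right) \left(-11\right)\right) \left(-45\right) = \left(7 - 43904\right) \frac{22}{5} \left(-45\right) = \left(-43897\right) \frac{22}{5} \left(-45\right) = \left(- \frac{965734}{5}\right) \left(-45\right) = 8691606$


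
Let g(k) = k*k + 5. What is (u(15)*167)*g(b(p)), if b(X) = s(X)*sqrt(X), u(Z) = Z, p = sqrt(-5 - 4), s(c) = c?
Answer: 12525 - 67635*I ≈ 12525.0 - 67635.0*I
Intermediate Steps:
p = 3*I (p = sqrt(-9) = 3*I ≈ 3.0*I)
b(X) = X**(3/2) (b(X) = X*sqrt(X) = X**(3/2))
g(k) = 5 + k**2 (g(k) = k**2 + 5 = 5 + k**2)
(u(15)*167)*g(b(p)) = (15*167)*(5 + ((3*I)**(3/2))**2) = 2505*(5 + (3*sqrt(3)*I**(3/2))**2) = 2505*(5 - 27*I) = 12525 - 67635*I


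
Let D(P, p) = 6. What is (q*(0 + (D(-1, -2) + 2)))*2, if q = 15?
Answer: 240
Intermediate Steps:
(q*(0 + (D(-1, -2) + 2)))*2 = (15*(0 + (6 + 2)))*2 = (15*(0 + 8))*2 = (15*8)*2 = 120*2 = 240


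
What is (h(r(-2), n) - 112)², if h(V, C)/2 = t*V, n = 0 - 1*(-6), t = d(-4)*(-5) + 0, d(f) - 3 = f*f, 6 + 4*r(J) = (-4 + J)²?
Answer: 2362369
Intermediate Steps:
r(J) = -3/2 + (-4 + J)²/4
d(f) = 3 + f² (d(f) = 3 + f*f = 3 + f²)
t = -95 (t = (3 + (-4)²)*(-5) + 0 = (3 + 16)*(-5) + 0 = 19*(-5) + 0 = -95 + 0 = -95)
n = 6 (n = 0 + 6 = 6)
h(V, C) = -190*V (h(V, C) = 2*(-95*V) = -190*V)
(h(r(-2), n) - 112)² = (-190*(-3/2 + (-4 - 2)²/4) - 112)² = (-190*(-3/2 + (¼)*(-6)²) - 112)² = (-190*(-3/2 + (¼)*36) - 112)² = (-190*(-3/2 + 9) - 112)² = (-190*15/2 - 112)² = (-1425 - 112)² = (-1537)² = 2362369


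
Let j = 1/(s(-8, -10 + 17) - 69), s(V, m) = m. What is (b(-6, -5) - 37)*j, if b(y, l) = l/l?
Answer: 18/31 ≈ 0.58065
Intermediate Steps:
b(y, l) = 1
j = -1/62 (j = 1/((-10 + 17) - 69) = 1/(7 - 69) = 1/(-62) = -1/62 ≈ -0.016129)
(b(-6, -5) - 37)*j = (1 - 37)*(-1/62) = -36*(-1/62) = 18/31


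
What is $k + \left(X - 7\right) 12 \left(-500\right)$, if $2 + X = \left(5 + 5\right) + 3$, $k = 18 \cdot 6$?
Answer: $-23892$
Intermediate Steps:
$k = 108$
$X = 11$ ($X = -2 + \left(\left(5 + 5\right) + 3\right) = -2 + \left(10 + 3\right) = -2 + 13 = 11$)
$k + \left(X - 7\right) 12 \left(-500\right) = 108 + \left(11 - 7\right) 12 \left(-500\right) = 108 + 4 \cdot 12 \left(-500\right) = 108 + 48 \left(-500\right) = 108 - 24000 = -23892$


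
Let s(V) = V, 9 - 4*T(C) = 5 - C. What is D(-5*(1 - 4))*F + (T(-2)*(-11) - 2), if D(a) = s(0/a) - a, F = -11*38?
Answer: 12525/2 ≈ 6262.5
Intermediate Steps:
T(C) = 1 + C/4 (T(C) = 9/4 - (5 - C)/4 = 9/4 + (-5/4 + C/4) = 1 + C/4)
F = -418
D(a) = -a (D(a) = 0/a - a = 0 - a = -a)
D(-5*(1 - 4))*F + (T(-2)*(-11) - 2) = -(-5)*(1 - 4)*(-418) + ((1 + (¼)*(-2))*(-11) - 2) = -(-5)*(-3)*(-418) + ((1 - ½)*(-11) - 2) = -1*15*(-418) + ((½)*(-11) - 2) = -15*(-418) + (-11/2 - 2) = 6270 - 15/2 = 12525/2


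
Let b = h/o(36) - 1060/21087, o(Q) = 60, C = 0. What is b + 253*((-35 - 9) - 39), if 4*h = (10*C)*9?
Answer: -442806973/21087 ≈ -20999.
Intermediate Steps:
h = 0 (h = ((10*0)*9)/4 = (0*9)/4 = (¼)*0 = 0)
b = -1060/21087 (b = 0/60 - 1060/21087 = 0*(1/60) - 1060*1/21087 = 0 - 1060/21087 = -1060/21087 ≈ -0.050268)
b + 253*((-35 - 9) - 39) = -1060/21087 + 253*((-35 - 9) - 39) = -1060/21087 + 253*(-44 - 39) = -1060/21087 + 253*(-83) = -1060/21087 - 20999 = -442806973/21087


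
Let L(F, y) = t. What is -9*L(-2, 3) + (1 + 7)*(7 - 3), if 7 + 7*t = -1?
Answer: 296/7 ≈ 42.286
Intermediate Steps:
t = -8/7 (t = -1 + (⅐)*(-1) = -1 - ⅐ = -8/7 ≈ -1.1429)
L(F, y) = -8/7
-9*L(-2, 3) + (1 + 7)*(7 - 3) = -9*(-8/7) + (1 + 7)*(7 - 3) = 72/7 + 8*4 = 72/7 + 32 = 296/7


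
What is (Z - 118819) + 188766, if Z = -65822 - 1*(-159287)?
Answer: 163412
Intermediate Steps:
Z = 93465 (Z = -65822 + 159287 = 93465)
(Z - 118819) + 188766 = (93465 - 118819) + 188766 = -25354 + 188766 = 163412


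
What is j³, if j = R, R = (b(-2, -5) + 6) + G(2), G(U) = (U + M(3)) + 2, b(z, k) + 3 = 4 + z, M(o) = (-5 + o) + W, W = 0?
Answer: 343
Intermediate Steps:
M(o) = -5 + o (M(o) = (-5 + o) + 0 = -5 + o)
b(z, k) = 1 + z (b(z, k) = -3 + (4 + z) = 1 + z)
G(U) = U (G(U) = (U + (-5 + 3)) + 2 = (U - 2) + 2 = (-2 + U) + 2 = U)
R = 7 (R = ((1 - 2) + 6) + 2 = (-1 + 6) + 2 = 5 + 2 = 7)
j = 7
j³ = 7³ = 343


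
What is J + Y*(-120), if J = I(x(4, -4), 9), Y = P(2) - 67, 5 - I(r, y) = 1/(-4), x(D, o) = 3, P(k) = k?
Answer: 31221/4 ≈ 7805.3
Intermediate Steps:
I(r, y) = 21/4 (I(r, y) = 5 - 1/(-4) = 5 - 1*(-¼) = 5 + ¼ = 21/4)
Y = -65 (Y = 2 - 67 = -65)
J = 21/4 ≈ 5.2500
J + Y*(-120) = 21/4 - 65*(-120) = 21/4 + 7800 = 31221/4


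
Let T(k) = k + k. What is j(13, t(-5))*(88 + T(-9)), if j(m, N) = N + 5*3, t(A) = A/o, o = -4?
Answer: 2275/2 ≈ 1137.5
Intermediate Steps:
T(k) = 2*k
t(A) = -A/4 (t(A) = A/(-4) = A*(-1/4) = -A/4)
j(m, N) = 15 + N (j(m, N) = N + 15 = 15 + N)
j(13, t(-5))*(88 + T(-9)) = (15 - 1/4*(-5))*(88 + 2*(-9)) = (15 + 5/4)*(88 - 18) = (65/4)*70 = 2275/2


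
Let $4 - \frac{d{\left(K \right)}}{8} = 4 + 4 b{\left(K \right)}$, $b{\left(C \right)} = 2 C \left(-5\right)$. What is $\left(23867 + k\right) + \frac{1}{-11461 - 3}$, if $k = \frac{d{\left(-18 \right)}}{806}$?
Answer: $\frac{110232332341}{4619992} \approx 23860.0$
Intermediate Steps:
$b{\left(C \right)} = - 10 C$
$d{\left(K \right)} = 320 K$ ($d{\left(K \right)} = 32 - 8 \left(4 + 4 \left(- 10 K\right)\right) = 32 - 8 \left(4 - 40 K\right) = 32 + \left(-32 + 320 K\right) = 320 K$)
$k = - \frac{2880}{403}$ ($k = \frac{320 \left(-18\right)}{806} = \left(-5760\right) \frac{1}{806} = - \frac{2880}{403} \approx -7.1464$)
$\left(23867 + k\right) + \frac{1}{-11461 - 3} = \left(23867 - \frac{2880}{403}\right) + \frac{1}{-11461 - 3} = \frac{9615521}{403} + \frac{1}{-11464} = \frac{9615521}{403} - \frac{1}{11464} = \frac{110232332341}{4619992}$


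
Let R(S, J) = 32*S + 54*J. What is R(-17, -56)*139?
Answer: -495952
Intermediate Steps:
R(-17, -56)*139 = (32*(-17) + 54*(-56))*139 = (-544 - 3024)*139 = -3568*139 = -495952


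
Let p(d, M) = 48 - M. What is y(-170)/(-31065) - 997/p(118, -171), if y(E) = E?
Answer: -687435/151183 ≈ -4.5470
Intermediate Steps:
y(-170)/(-31065) - 997/p(118, -171) = -170/(-31065) - 997/(48 - 1*(-171)) = -170*(-1/31065) - 997/(48 + 171) = 34/6213 - 997/219 = -687435/151183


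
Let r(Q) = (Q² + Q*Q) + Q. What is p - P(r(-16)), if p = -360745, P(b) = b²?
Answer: -606761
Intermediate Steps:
r(Q) = Q + 2*Q² (r(Q) = (Q² + Q²) + Q = 2*Q² + Q = Q + 2*Q²)
p - P(r(-16)) = -360745 - (-16*(1 + 2*(-16)))² = -360745 - (-16*(1 - 32))² = -360745 - (-16*(-31))² = -360745 - 1*496² = -360745 - 1*246016 = -360745 - 246016 = -606761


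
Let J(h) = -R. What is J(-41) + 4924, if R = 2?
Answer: 4922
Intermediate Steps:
J(h) = -2 (J(h) = -1*2 = -2)
J(-41) + 4924 = -2 + 4924 = 4922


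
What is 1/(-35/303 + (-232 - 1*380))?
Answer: -303/185471 ≈ -0.0016337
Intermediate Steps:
1/(-35/303 + (-232 - 1*380)) = 1/(-35*1/303 + (-232 - 380)) = 1/(-35/303 - 612) = 1/(-185471/303) = -303/185471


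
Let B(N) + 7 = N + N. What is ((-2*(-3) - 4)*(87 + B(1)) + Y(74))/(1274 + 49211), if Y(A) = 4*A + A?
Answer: 534/50485 ≈ 0.010577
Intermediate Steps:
Y(A) = 5*A
B(N) = -7 + 2*N (B(N) = -7 + (N + N) = -7 + 2*N)
((-2*(-3) - 4)*(87 + B(1)) + Y(74))/(1274 + 49211) = ((-2*(-3) - 4)*(87 + (-7 + 2*1)) + 5*74)/(1274 + 49211) = ((6 - 4)*(87 + (-7 + 2)) + 370)/50485 = (2*(87 - 5) + 370)*(1/50485) = (2*82 + 370)*(1/50485) = (164 + 370)*(1/50485) = 534*(1/50485) = 534/50485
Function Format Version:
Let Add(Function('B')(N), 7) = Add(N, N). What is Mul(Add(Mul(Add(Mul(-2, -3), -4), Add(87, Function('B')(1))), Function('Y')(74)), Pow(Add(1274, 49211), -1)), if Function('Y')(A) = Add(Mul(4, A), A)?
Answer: Rational(534, 50485) ≈ 0.010577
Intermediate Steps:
Function('Y')(A) = Mul(5, A)
Function('B')(N) = Add(-7, Mul(2, N)) (Function('B')(N) = Add(-7, Add(N, N)) = Add(-7, Mul(2, N)))
Mul(Add(Mul(Add(Mul(-2, -3), -4), Add(87, Function('B')(1))), Function('Y')(74)), Pow(Add(1274, 49211), -1)) = Mul(Add(Mul(Add(Mul(-2, -3), -4), Add(87, Add(-7, Mul(2, 1)))), Mul(5, 74)), Pow(Add(1274, 49211), -1)) = Mul(Add(Mul(Add(6, -4), Add(87, Add(-7, 2))), 370), Pow(50485, -1)) = Mul(Add(Mul(2, Add(87, -5)), 370), Rational(1, 50485)) = Mul(Add(Mul(2, 82), 370), Rational(1, 50485)) = Mul(Add(164, 370), Rational(1, 50485)) = Mul(534, Rational(1, 50485)) = Rational(534, 50485)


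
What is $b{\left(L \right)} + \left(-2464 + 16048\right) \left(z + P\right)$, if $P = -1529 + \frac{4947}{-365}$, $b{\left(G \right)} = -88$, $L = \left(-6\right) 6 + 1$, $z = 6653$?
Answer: $\frac{25338379672}{365} \approx 6.942 \cdot 10^{7}$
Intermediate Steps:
$L = -35$ ($L = -36 + 1 = -35$)
$P = - \frac{563032}{365}$ ($P = -1529 + 4947 \left(- \frac{1}{365}\right) = -1529 - \frac{4947}{365} = - \frac{563032}{365} \approx -1542.6$)
$b{\left(L \right)} + \left(-2464 + 16048\right) \left(z + P\right) = -88 + \left(-2464 + 16048\right) \left(6653 - \frac{563032}{365}\right) = -88 + 13584 \cdot \frac{1865313}{365} = -88 + \frac{25338411792}{365} = \frac{25338379672}{365}$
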